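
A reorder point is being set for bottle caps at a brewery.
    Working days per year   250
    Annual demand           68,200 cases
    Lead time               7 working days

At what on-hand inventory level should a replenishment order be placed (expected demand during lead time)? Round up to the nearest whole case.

1,910 cases

Daily demand d = 68,200 / 250 = 272.800 cases/day
Demand during lead time = 272.800 × 7 = 1,909.60
Reorder point = 1,909.60 → round up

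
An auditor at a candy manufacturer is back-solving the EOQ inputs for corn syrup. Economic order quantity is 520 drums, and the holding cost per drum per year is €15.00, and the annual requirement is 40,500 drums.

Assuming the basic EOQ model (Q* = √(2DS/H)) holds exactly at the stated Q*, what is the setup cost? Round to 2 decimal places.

EOQ relation: Q² = 2DS/H, so rearrange for the unknown.
S = Q²H / (2D) = 520² × 15 / (2 × 40,500) = 50.0741

€50.07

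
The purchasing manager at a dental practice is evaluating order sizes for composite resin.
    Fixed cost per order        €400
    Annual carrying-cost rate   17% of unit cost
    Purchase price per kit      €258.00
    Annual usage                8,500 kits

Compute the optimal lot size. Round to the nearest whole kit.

Carrying cost H = €258 × 17% = €43.8600/kit/yr
Q* = √(2·D·S / H) = √(2·8,500·400 / 43.86) = √155,038.8 ≈ 393.75

394 kits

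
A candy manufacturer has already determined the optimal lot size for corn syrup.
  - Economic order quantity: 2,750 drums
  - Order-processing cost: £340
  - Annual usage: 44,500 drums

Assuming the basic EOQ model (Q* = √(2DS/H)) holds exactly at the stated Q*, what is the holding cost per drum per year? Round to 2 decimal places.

£4.00

EOQ relation: Q² = 2DS/H, so rearrange for the unknown.
H = 2DS / Q² = 2 × 44,500 × 340 / 2,750² = 4.0013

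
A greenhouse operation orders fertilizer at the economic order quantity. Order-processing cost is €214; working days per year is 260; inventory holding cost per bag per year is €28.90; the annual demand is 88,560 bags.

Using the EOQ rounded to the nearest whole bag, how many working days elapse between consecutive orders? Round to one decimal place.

EOQ = √(2DS/H) = √(2 × 88,560 × 214 / 28.9)
    = √(1,311,546.02) ≈ 1,145.23 → Q = 1,145 bags
T = Q/D × 260 days = 1,145/88,560 × 260 = 3.362 days

3.4 days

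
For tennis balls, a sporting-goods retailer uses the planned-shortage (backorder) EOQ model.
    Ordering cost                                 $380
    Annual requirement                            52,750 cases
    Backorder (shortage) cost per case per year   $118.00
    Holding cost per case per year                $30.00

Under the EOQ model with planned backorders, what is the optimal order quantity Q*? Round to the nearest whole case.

Q* = √(2DS/H) · √((H + b)/b)
   = √(2 × 52,750 × 380 / 30) · √((30 + 118) / 118)
   = 1,155.999 × 1.1199 ≈ 1,294.63

1,295 cases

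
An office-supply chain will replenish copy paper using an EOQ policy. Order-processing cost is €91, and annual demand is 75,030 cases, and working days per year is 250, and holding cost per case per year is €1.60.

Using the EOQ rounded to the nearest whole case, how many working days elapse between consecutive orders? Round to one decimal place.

9.7 days

Optimal lot size Q* = (2 × 75,030 × €91 / €1.6)^½ ≈ 2,921.41 → Q = 2,921 cases
T = Q/D × 250 days = 2,921/75,030 × 250 = 9.733 days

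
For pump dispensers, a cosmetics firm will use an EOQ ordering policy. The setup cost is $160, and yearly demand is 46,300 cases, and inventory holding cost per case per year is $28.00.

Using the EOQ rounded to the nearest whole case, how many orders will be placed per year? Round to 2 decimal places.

EOQ = √(2DS/H) = √(2 × 46,300 × 160 / 28)
    = √(529,142.86) ≈ 727.42 → Q = 727
N = D/Q = 46,300/727 ≈ 63.686 orders/yr

63.69 orders per year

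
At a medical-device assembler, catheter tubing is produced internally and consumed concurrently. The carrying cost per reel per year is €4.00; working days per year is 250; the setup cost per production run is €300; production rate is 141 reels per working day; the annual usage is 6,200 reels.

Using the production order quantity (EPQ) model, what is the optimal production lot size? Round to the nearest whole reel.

1,062 reels

Daily demand d = 6,200/250 = 24.800; p = 141; 1 − d/p = 0.82411
EPQ = √(2DS / (H(1 − d/p)))
    = √(2 × 6,200 × 300 / (4 × 0.82411)) ≈ 1,062.30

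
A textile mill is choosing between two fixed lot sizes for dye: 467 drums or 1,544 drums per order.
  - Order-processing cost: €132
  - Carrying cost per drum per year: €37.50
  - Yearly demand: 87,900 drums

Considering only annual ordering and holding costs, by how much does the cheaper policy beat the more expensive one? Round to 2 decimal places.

€2,863.12

For each Q, cost = (D/Q)·S + (Q/2)·H.
TC(467) = (87,900/467)×132 + (467/2)×37.5 = €33,601.65
TC(1,544) = (87,900/1,544)×132 + (1,544/2)×37.5 = €36,464.77
Lots of 467 are cheaper by €2,863.12.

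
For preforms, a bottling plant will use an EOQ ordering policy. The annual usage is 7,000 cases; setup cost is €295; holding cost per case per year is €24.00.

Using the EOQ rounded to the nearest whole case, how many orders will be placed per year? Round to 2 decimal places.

EOQ = √(2DS/H) = √(2 × 7,000 × 295 / 24)
    = √(172,083.33) ≈ 414.83 → Q = 415
N = D/Q = 7,000/415 ≈ 16.867 orders/yr

16.87 orders per year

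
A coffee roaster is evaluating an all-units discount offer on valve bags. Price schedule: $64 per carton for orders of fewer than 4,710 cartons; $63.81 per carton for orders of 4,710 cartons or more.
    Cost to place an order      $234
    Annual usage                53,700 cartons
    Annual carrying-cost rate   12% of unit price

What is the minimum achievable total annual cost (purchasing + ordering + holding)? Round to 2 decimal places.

H₁ = 12%×$64 = $7.6800;  H₂ = 12%×$63.81 = $7.6572
EOQ₁ = √(2×53,700×234/7.6800) = 1,808.96  (< 4,710, feasible at tier 1)
EOQ₂ = √(2×53,700×234/7.6572) = 1,811.65  (< 4,710 → use Q = 4,710 at tier-2 price)
TC(tier 1 (EOQ₁), Q≈1,809.0) = $3,450,692.83
TC(tier 2, Q≈4,710.0) = $3,447,297.60
Minimum at tier 2: $3,447,297.60

$3,447,297.60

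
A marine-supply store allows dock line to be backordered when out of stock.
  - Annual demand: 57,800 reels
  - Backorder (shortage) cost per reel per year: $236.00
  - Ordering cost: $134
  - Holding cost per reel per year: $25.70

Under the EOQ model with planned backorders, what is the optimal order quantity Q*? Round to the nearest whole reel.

818 reels

Basic EOQ = √(2·57,800·134/25.7) = 776.363
Backorder adjustment √((H+b)/b) = √((25.7+236)/236) = 1.0530
Q* = 776.363 × 1.0530 ≈ 817.54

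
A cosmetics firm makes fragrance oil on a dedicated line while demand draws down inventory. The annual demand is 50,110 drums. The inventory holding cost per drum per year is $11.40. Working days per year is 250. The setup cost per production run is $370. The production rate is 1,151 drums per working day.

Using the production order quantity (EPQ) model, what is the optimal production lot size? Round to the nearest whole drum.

Daily demand d = 50,110/250 = 200.440; p = 1151; 1 − d/p = 0.82586
EPQ = √(2DS / (H(1 − d/p)))
    = √(2 × 50,110 × 370 / (11.4 × 0.82586)) ≈ 1,984.60

1,985 drums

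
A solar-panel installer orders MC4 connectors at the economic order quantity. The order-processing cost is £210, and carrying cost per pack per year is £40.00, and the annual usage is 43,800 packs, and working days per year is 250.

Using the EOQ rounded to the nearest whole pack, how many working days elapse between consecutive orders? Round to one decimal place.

3.9 days

EOQ = √(2DS/H) = √(2 × 43,800 × 210 / 40)
    = √(459,900.00) ≈ 678.16 → Q = 678 packs
Days between orders = 250 / (D/Q) = 250 / 64.602 ≈ 3.870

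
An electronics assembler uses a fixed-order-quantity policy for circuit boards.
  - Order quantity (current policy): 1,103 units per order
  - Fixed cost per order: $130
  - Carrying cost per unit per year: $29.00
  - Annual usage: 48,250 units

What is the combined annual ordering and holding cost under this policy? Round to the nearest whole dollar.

$21,680

Ordering: D/Q × S = 48,250/1,103 × $130 = $5,686.76
Holding:  Q/2 × H = 1,103/2 × $29 = $15,993.50
Total = $5,686.76 + $15,993.50 = $21,680.26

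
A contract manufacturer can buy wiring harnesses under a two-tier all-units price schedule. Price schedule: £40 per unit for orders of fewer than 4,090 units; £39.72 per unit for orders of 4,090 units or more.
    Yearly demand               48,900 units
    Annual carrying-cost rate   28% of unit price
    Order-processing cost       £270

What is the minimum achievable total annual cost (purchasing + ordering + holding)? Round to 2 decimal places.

£1,968,279.79

H₁ = 28%×£40 = £11.2000;  H₂ = 28%×£39.72 = £11.1216
EOQ₁ = √(2×48,900×270/11.2000) = 1,535.47  (< 4,090, feasible at tier 1)
EOQ₂ = √(2×48,900×270/11.1216) = 1,540.88  (< 4,090 → use Q = 4,090 at tier-2 price)
TC(tier 1 (EOQ₁), Q≈1,535.5) = £1,973,197.30
TC(tier 2, Q≈4,090.0) = £1,968,279.79
Minimum at tier 2: £1,968,279.79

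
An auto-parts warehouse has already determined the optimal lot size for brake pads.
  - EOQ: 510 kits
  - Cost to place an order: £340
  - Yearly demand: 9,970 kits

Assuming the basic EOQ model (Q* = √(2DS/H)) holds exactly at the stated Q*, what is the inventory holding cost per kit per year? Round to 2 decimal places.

£26.07

EOQ relation: Q² = 2DS/H, so rearrange for the unknown.
H = 2DS / Q² = 2 × 9,970 × 340 / 510² = 26.0654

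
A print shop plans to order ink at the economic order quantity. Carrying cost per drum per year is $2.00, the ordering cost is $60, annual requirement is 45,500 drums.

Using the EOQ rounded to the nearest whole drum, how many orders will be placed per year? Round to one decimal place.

27.5 orders per year

EOQ = √(2DS/H) = √(2 × 45,500 × 60 / 2)
    = √(2,730,000.00) ≈ 1,652.27 → Q = 1,652
N = D/Q = 45,500/1,652 ≈ 27.542 orders/yr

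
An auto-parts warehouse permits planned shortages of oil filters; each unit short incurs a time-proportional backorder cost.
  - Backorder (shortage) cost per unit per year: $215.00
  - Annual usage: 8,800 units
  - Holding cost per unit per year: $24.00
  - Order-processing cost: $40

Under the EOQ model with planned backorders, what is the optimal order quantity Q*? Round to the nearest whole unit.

Q* = √(2DS/H) · √((H + b)/b)
   = √(2 × 8,800 × 40 / 24) · √((24 + 215) / 215)
   = 171.270 × 1.0543 ≈ 180.58

181 units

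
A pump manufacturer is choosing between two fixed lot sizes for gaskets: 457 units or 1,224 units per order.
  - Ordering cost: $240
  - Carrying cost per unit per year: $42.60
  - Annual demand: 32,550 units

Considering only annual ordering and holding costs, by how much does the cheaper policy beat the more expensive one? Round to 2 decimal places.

$5,625.36

TC(Q) = (D/Q)S + (Q/2)H
TC(457) = (32,550/457)×240 + (457/2)×42.6 = $26,828.19
TC(1,224) = (32,550/1,224)×240 + (1,224/2)×42.6 = $32,453.55
|ΔTC| = |$26,828.19 − $32,453.55| = $5,625.36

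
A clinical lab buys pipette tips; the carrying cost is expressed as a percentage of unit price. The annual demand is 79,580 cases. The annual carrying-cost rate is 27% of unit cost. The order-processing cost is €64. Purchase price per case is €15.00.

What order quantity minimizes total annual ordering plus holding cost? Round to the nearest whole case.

1,586 cases

H = i·C = 0.27 × €15 = €4.0500 per case-year
Optimal lot size Q* = (2 × 79,580 × €64 / €4.05)^½ ≈ 1,585.91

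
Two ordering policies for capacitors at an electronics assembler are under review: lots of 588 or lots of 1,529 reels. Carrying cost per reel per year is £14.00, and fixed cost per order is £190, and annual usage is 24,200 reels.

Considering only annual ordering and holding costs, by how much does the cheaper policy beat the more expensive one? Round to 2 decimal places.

TC(Q) = (D/Q)S + (Q/2)H
TC(588) = (24,200/588)×190 + (588/2)×14 = £11,935.73
TC(1,529) = (24,200/1,529)×190 + (1,529/2)×14 = £13,710.19
|ΔTC| = |£11,935.73 − £13,710.19| = £1,774.47

£1,774.47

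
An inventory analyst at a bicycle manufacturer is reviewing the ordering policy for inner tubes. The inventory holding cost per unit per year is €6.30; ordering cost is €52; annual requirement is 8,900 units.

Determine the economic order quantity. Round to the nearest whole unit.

383 units

EOQ = √(2DS/H) = √(2 × 8,900 × 52 / 6.3)
    = √(146,920.63) ≈ 383.30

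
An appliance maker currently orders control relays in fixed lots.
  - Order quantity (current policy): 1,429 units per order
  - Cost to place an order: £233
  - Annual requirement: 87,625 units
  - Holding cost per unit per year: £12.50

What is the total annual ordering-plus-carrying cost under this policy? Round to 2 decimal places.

Orders/yr = 87,625/1,429 = 61.319; ordering cost = 61.319 × £233 = £14,287.35
Average inventory = 1,429/2 = 714.5; holding cost = 714.5 × £12.5 = £8,931.25
Total = £14,287.35 + £8,931.25 = £23,218.60

£23,218.60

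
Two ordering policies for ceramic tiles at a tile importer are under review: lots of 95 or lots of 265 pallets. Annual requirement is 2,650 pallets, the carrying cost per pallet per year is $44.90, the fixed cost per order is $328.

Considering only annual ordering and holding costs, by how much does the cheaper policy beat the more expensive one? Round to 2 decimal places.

TC(Q) = (D/Q)S + (Q/2)H
TC(95) = (2,650/95)×328 + (95/2)×44.9 = $11,282.22
TC(265) = (2,650/265)×328 + (265/2)×44.9 = $9,229.25
Lots of 265 are cheaper by $2,052.97.

$2,052.97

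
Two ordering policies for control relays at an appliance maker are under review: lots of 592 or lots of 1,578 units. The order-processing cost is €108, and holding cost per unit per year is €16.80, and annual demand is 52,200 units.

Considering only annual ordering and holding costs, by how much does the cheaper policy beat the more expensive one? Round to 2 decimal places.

€2,332.05

For each Q, cost = (D/Q)·S + (Q/2)·H.
TC(592) = (52,200/592)×108 + (592/2)×16.8 = €14,495.77
TC(1,578) = (52,200/1,578)×108 + (1,578/2)×16.8 = €16,827.82
|ΔTC| = |€14,495.77 − €16,827.82| = €2,332.05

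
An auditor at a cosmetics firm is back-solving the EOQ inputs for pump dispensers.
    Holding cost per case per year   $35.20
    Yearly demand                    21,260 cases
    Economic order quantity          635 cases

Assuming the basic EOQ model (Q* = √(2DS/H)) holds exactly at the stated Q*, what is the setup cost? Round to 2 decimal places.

$333.81

Since Q* = (2DS/H)^½, squaring gives Q*²·H = 2DS.
S = Q²H / (2D) = 635² × 35.2 / (2 × 21,260) = 333.8081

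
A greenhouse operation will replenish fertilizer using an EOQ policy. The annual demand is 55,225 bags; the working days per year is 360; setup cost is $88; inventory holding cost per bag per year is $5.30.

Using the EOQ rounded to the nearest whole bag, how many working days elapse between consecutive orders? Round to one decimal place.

8.8 days

EOQ = √(2DS/H) = √(2 × 55,225 × 88 / 5.3)
    = √(1,833,886.79) ≈ 1,354.21 → Q = 1,354 bags
Cycle time = (working days × Q)/D = (360 × 1,354) / 55,225 = 8.826 days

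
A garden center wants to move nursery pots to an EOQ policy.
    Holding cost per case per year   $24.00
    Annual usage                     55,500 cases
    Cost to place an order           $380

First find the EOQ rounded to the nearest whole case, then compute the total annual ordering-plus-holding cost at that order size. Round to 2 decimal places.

2DS/H = 2·55,500·380/24 = 1,757,500.00
EOQ = √1,757,500.00 ≈ 1,325.71 → Q = 1,326 cases
Ordering: D/Q × S = 55,500/1,326 × $380 = $15,904.98
Holding:  Q/2 × H = 1,326/2 × $24 = $15,912.00
Total = $15,904.98 + $15,912.00 = $31,816.98

$31,816.98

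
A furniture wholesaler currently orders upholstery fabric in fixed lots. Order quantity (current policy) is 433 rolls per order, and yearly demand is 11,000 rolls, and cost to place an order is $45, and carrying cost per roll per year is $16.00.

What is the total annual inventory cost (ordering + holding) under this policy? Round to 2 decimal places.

$4,607.19

Annual ordering cost = (D/Q)·S = (11,000/433) × 45 = $1,143.19
Annual holding cost  = (Q/2)·H = (433/2) × 16 = $3,464.00
Total = $1,143.19 + $3,464.00 = $4,607.19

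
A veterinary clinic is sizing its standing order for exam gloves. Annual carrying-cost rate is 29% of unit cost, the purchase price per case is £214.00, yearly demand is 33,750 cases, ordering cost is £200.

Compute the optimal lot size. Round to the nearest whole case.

466 cases

Carrying cost H = £214 × 29% = £62.0600/case/yr
Optimal lot size Q* = (2 × 33,750 × £200 / £62.06)^½ ≈ 466.40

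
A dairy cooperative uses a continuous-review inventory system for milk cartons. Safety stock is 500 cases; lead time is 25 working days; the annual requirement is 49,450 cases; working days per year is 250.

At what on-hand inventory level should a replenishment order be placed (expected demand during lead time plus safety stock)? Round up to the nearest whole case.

Daily demand d = 49,450 / 250 = 197.800 cases/day
Demand during lead time = 197.800 × 25 = 4,945.00
Reorder point = 4,945.00 + 500 = 5,445.00 → round up

5,445 cases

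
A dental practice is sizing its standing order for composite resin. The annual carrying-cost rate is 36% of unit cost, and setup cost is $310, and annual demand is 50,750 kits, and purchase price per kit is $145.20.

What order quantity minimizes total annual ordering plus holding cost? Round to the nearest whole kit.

H = i·C = 0.36 × $145.2 = $52.2720 per kit-year
EOQ = √(2DS/H) = √(2 × 50,750 × 310 / 52.272)
    = √(601,947.51) ≈ 775.85

776 kits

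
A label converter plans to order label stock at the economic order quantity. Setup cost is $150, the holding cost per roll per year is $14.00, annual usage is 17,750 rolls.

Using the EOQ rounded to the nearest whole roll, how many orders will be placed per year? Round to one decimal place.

28.8 orders per year

Optimal lot size Q* = (2 × 17,750 × $150 / $14)^½ ≈ 616.73 → Q = 617
N = D/Q = 17,750/617 ≈ 28.768 orders/yr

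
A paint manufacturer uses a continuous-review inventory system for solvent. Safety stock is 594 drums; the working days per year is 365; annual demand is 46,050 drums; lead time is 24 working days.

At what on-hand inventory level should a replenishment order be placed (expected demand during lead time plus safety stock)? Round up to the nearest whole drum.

Daily demand d = 46,050 / 365 = 126.164 drums/day
Demand during lead time = 126.164 × 24 = 3,027.95
Reorder point = 3,027.95 + 594 = 3,621.95 → round up

3,622 drums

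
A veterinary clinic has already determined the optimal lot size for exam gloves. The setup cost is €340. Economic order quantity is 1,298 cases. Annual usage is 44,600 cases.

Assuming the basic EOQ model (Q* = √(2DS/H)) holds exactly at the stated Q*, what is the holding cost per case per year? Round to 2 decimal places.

€18.00

From Q* = √(2DS/H) ⇒ Q*² = 2DS/H.
H = 2DS / Q² = 2 × 44,600 × 340 / 1,298² = 18.0009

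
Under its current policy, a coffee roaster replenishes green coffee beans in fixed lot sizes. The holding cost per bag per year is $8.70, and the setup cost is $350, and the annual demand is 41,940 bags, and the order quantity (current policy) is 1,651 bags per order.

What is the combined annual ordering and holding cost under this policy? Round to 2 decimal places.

Annual ordering cost = (D/Q)·S = (41,940/1,651) × 350 = $8,890.98
Annual holding cost  = (Q/2)·H = (1,651/2) × 8.7 = $7,181.85
Total = $8,890.98 + $7,181.85 = $16,072.83

$16,072.83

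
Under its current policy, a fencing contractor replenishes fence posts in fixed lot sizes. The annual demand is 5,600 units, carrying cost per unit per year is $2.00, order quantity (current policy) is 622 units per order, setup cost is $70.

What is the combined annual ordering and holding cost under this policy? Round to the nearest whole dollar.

Annual ordering cost = (D/Q)·S = (5,600/622) × 70 = $630.23
Annual holding cost  = (Q/2)·H = (622/2) × 2 = $622.00
Total = $630.23 + $622.00 = $1,252.23

$1,252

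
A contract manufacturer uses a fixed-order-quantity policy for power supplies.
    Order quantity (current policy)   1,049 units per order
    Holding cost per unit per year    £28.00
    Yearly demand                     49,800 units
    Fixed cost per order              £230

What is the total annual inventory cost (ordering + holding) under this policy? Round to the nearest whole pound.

Ordering: D/Q × S = 49,800/1,049 × £230 = £10,918.97
Holding:  Q/2 × H = 1,049/2 × £28 = £14,686.00
Total = £10,918.97 + £14,686.00 = £25,604.97

£25,605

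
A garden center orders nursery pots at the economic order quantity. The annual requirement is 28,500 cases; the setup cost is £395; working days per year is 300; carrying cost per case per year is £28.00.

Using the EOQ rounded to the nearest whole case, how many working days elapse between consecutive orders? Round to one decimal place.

Optimal lot size Q* = (2 × 28,500 × £395 / £28)^½ ≈ 896.72 → Q = 897 cases
Days between orders = 300 / (D/Q) = 300 / 31.773 ≈ 9.442

9.4 days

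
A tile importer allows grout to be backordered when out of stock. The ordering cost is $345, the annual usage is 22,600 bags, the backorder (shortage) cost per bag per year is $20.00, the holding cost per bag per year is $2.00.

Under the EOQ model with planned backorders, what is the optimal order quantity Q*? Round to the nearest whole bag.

Q* = √(2DS/H) · √((H + b)/b)
   = √(2 × 22,600 × 345 / 2) · √((2 + 20) / 20)
   = 2,792.311 × 1.0488 ≈ 2,928.60

2,929 bags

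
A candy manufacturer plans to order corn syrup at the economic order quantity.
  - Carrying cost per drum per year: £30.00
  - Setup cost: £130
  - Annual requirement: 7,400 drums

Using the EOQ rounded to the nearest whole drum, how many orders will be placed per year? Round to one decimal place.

29.2 orders per year

Q* = √(2·D·S / H) = √(2·7,400·130 / 30) = √64,133.3 ≈ 253.25 → Q = 253
N = D/Q = 7,400/253 ≈ 29.249 orders/yr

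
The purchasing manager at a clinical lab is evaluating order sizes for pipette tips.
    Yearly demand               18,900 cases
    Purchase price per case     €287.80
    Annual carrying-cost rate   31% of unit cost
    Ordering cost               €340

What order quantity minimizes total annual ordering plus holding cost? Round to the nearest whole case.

380 cases

Holding cost per case per year: H = 31% × €287.8 = €89.2180
EOQ = √(2DS/H) = √(2 × 18,900 × 340 / 89.218)
    = √(144,051.65) ≈ 379.54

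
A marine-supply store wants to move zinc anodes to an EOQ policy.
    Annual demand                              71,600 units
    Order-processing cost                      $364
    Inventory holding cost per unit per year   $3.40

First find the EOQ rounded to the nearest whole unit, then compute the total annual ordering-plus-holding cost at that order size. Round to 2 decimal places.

$13,312.56

Optimal lot size Q* = (2 × 71,600 × $364 / $3.4)^½ ≈ 3,915.46 → Q = 3,915 units
Orders/yr = 71,600/3,915 = 18.289; ordering cost = 18.289 × $364 = $6,657.06
Average inventory = 3,915/2 = 1957.5; holding cost = 1957.5 × $3.4 = $6,655.50
Total = $6,657.06 + $6,655.50 = $13,312.56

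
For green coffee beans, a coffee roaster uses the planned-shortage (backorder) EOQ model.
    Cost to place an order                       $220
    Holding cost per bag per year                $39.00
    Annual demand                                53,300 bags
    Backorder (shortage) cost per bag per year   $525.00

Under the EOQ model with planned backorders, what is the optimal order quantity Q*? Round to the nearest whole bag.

804 bags

Basic EOQ = √(2·53,300·220/39) = 775.457
Backorder adjustment √((H+b)/b) = √((39+525)/525) = 1.0365
Q* = 775.457 × 1.0365 ≈ 803.74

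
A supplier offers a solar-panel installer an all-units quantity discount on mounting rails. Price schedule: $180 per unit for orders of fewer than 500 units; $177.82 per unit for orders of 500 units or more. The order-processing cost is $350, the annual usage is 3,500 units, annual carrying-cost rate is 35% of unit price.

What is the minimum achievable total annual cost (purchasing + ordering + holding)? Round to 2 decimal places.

H₁ = 35%×$180 = $63.0000;  H₂ = 35%×$177.82 = $62.2370
EOQ₁ = √(2×3,500×350/63.0000) = 197.20  (< 500, feasible at tier 1)
EOQ₂ = √(2×3,500×350/62.2370) = 198.41  (< 500 → use Q = 500 at tier-2 price)
TC(tier 1 (EOQ₁), Q≈197.2) = $642,423.77
TC(tier 2, Q≈500.0) = $640,379.25
Minimum at tier 2: $640,379.25

$640,379.25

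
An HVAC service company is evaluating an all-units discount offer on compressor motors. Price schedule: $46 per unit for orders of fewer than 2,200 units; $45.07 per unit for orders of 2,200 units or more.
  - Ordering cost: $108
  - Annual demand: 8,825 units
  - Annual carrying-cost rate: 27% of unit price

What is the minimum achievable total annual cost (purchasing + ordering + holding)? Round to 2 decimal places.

$410,815.70

H₁ = 27%×$46 = $12.4200;  H₂ = 27%×$45.07 = $12.1689
EOQ₁ = √(2×8,825×108/12.4200) = 391.76  (< 2,200, feasible at tier 1)
EOQ₂ = √(2×8,825×108/12.1689) = 395.78  (< 2,200 → use Q = 2,200 at tier-2 price)
TC(tier 1 (EOQ₁), Q≈391.8) = $410,815.70
TC(tier 2, Q≈2,200.0) = $411,561.77
Minimum at tier 1 (EOQ₁): $410,815.70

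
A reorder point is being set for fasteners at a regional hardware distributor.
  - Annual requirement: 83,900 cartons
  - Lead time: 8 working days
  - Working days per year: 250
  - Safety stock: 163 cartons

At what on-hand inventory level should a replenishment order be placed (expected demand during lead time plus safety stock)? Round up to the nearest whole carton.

Daily demand d = 83,900 / 250 = 335.600 cartons/day
Demand during lead time = 335.600 × 8 = 2,684.80
Reorder point = 2,684.80 + 163 = 2,847.80 → round up

2,848 cartons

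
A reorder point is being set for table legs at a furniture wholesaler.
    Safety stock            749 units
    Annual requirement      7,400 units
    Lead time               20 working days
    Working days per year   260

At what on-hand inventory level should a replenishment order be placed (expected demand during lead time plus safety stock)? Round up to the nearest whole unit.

Daily demand d = 7,400 / 260 = 28.462 units/day
Demand during lead time = 28.462 × 20 = 569.23
Reorder point = 569.23 + 749 = 1,318.23 → round up

1,319 units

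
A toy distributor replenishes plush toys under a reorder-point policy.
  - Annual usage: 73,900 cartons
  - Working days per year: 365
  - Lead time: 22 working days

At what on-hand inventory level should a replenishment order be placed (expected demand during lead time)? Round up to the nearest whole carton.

4,455 cartons

Daily demand d = 73,900 / 365 = 202.466 cartons/day
Demand during lead time = 202.466 × 22 = 4,454.25
Reorder point = 4,454.25 → round up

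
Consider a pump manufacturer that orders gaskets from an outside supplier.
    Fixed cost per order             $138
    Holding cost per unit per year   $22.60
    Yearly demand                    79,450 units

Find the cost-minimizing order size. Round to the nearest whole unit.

Optimal lot size Q* = (2 × 79,450 × $138 / $22.6)^½ ≈ 985.03

985 units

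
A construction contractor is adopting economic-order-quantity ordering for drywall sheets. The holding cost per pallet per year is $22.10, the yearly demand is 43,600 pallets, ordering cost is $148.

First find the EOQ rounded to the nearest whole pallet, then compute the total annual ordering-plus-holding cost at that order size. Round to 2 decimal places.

$16,888.27

Q* = √(2·D·S / H) = √(2·43,600·148 / 22.1) = √583,963.8 ≈ 764.18 → Q = 764 pallets
Orders/yr = 43,600/764 = 57.068; ordering cost = 57.068 × $148 = $8,446.07
Average inventory = 764/2 = 382; holding cost = 382 × $22.1 = $8,442.20
Total = $8,446.07 + $8,442.20 = $16,888.27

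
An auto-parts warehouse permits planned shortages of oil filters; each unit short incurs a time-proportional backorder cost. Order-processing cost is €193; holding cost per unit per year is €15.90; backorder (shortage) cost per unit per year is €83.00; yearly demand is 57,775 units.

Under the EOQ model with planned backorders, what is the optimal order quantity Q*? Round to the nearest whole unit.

1,293 units

Basic EOQ = √(2·57,775·193/15.9) = 1,184.309
Backorder adjustment √((H+b)/b) = √((15.9+83)/83) = 1.0916
Q* = 1,184.309 × 1.0916 ≈ 1,292.78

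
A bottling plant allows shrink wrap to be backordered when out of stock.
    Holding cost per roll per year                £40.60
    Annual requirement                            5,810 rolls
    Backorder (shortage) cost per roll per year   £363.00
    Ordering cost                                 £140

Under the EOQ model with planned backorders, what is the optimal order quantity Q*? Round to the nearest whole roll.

Q* = √(2DS/H) · √((H + b)/b)
   = √(2 × 5,810 × 140 / 40.6) · √((40.6 + 363) / 363)
   = 200.172 × 1.0544 ≈ 211.07

211 rolls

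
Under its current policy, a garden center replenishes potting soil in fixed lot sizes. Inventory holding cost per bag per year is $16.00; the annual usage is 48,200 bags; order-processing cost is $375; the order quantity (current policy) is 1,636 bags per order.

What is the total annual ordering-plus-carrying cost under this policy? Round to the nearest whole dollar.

Annual ordering cost = (D/Q)·S = (48,200/1,636) × 375 = $11,048.29
Annual holding cost  = (Q/2)·H = (1,636/2) × 16 = $13,088.00
Total = $11,048.29 + $13,088.00 = $24,136.29

$24,136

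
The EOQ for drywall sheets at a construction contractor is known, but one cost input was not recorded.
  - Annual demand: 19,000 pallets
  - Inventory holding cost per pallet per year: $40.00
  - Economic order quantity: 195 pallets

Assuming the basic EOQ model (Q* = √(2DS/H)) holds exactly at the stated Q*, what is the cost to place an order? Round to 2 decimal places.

Since Q* = (2DS/H)^½, squaring gives Q*²·H = 2DS.
S = Q²H / (2D) = 195² × 40 / (2 × 19,000) = 40.0263

$40.03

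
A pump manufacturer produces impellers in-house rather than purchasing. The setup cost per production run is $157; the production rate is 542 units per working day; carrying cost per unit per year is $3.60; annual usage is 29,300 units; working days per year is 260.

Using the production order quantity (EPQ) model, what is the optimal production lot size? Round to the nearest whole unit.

d = 29,300/260 = 112.6923 units/day;  effective holding cost H(1 − d/p) = 3.6·(1 − 112.6923/542) = 2.85149
Q* = √(2DS / H_eff) = √(2·29,300·157 / 2.85149) ≈ 1,796.23

1,796 units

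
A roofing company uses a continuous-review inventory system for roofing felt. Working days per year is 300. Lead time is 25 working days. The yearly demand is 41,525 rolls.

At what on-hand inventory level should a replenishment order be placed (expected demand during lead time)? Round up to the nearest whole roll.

3,461 rolls

Daily demand d = 41,525 / 300 = 138.417 rolls/day
Demand during lead time = 138.417 × 25 = 3,460.42
Reorder point = 3,460.42 → round up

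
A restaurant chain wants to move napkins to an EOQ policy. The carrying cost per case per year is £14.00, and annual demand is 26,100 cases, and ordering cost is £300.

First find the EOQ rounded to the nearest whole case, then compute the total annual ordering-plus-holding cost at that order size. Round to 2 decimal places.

£14,806.76

Optimal lot size Q* = (2 × 26,100 × £300 / £14)^½ ≈ 1,057.63 → Q = 1,058 cases
Orders/yr = 26,100/1,058 = 24.669; ordering cost = 24.669 × £300 = £7,400.76
Average inventory = 1,058/2 = 529; holding cost = 529 × £14 = £7,406.00
Total = £7,400.76 + £7,406.00 = £14,806.76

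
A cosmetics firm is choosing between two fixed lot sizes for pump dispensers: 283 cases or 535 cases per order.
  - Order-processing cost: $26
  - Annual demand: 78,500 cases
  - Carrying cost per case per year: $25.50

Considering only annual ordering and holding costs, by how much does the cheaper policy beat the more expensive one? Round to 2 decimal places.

$184.06

For each Q, cost = (D/Q)·S + (Q/2)·H.
TC(283) = (78,500/283)×26 + (283/2)×25.5 = $10,820.26
TC(535) = (78,500/535)×26 + (535/2)×25.5 = $10,636.20
|ΔTC| = |$10,820.26 − $10,636.20| = $184.06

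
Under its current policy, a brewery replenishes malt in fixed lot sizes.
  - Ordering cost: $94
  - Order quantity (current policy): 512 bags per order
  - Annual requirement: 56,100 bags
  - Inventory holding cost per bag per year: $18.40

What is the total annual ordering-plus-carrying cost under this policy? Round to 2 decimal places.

$15,010.01

Orders/yr = 56,100/512 = 109.570; ordering cost = 109.570 × $94 = $10,299.61
Average inventory = 512/2 = 256; holding cost = 256 × $18.4 = $4,710.40
Total = $10,299.61 + $4,710.40 = $15,010.01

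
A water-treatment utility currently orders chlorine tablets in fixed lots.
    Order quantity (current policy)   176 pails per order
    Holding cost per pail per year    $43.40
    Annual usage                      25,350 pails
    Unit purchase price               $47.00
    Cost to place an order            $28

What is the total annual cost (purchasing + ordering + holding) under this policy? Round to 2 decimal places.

Ordering: D/Q × S = 25,350/176 × $28 = $4,032.95
Holding:  Q/2 × H = 176/2 × $43.4 = $3,819.20
Purchase cost = D·C = 25,350 × 47 = $1,191,450.00
Total = $4,032.95 + $3,819.20 + $1,191,450.00 = $1,199,302.15

$1,199,302.15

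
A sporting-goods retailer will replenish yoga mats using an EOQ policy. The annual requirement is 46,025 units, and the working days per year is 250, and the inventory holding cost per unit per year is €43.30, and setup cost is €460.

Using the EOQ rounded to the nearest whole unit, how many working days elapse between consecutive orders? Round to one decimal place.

2DS/H = 2·46,025·460/43.3 = 977,898.38
EOQ = √977,898.38 ≈ 988.89 → Q = 989 units
Cycle time = (working days × Q)/D = (250 × 989) / 46,025 = 5.372 days

5.4 days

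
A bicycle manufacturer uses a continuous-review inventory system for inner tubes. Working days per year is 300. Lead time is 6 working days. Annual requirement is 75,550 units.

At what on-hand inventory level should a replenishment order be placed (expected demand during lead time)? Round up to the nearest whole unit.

Daily demand d = 75,550 / 300 = 251.833 units/day
Demand during lead time = 251.833 × 6 = 1,511.00
Reorder point = 1,511.00 → round up

1,511 units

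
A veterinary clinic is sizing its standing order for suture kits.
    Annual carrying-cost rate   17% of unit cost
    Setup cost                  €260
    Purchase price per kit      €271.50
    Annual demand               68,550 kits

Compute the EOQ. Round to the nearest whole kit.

H = i·C = 0.17 × €271.5 = €46.1550 per kit-year
2DS/H = 2·68,550·260/46.155 = 772,310.69
EOQ = √772,310.69 ≈ 878.81

879 kits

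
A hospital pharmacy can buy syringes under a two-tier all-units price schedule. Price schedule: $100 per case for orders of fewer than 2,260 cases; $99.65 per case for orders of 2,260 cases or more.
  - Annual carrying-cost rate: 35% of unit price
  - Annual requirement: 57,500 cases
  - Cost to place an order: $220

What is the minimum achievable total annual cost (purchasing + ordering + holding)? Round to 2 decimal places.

$5,774,883.92

H₁ = 35%×$100 = $35.0000;  H₂ = 35%×$99.65 = $34.8775
EOQ₁ = √(2×57,500×220/35.0000) = 850.21  (< 2,260, feasible at tier 1)
EOQ₂ = √(2×57,500×220/34.8775) = 851.70  (< 2,260 → use Q = 2,260 at tier-2 price)
TC(tier 1 (EOQ₁), Q≈850.2) = $5,779,757.35
TC(tier 2, Q≈2,260.0) = $5,774,883.92
Minimum at tier 2: $5,774,883.92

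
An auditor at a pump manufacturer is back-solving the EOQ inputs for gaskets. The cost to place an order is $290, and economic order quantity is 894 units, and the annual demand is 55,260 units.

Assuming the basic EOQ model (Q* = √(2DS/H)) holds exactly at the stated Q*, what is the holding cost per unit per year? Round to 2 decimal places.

$40.10

From Q* = √(2DS/H) ⇒ Q*² = 2DS/H.
H = 2DS / Q² = 2 × 55,260 × 290 / 894² = 40.1018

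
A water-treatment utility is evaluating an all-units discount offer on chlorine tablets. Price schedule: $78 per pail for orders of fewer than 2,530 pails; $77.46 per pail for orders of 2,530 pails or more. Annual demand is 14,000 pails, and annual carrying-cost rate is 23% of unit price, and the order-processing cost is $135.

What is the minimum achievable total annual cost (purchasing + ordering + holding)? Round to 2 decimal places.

H₁ = 23%×$78 = $17.9400;  H₂ = 23%×$77.46 = $17.8158
EOQ₁ = √(2×14,000×135/17.9400) = 459.02  (< 2,530, feasible at tier 1)
EOQ₂ = √(2×14,000×135/17.8158) = 460.62  (< 2,530 → use Q = 2,530 at tier-2 price)
TC(tier 1 (EOQ₁), Q≈459.0) = $1,100,234.88
TC(tier 2, Q≈2,530.0) = $1,107,724.02
Minimum at tier 1 (EOQ₁): $1,100,234.88

$1,100,234.88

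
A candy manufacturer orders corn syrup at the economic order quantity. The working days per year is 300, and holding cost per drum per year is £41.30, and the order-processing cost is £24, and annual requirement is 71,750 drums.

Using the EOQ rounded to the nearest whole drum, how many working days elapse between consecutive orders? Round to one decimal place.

EOQ = √(2DS/H) = √(2 × 71,750 × 24 / 41.3)
    = √(83,389.83) ≈ 288.77 → Q = 289 drums
T = Q/D × 300 days = 289/71,750 × 300 = 1.208 days

1.2 days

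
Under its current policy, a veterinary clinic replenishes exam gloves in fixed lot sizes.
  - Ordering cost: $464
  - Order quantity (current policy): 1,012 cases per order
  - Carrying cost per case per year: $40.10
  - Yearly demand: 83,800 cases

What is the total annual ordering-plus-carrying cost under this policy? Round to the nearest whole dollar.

Ordering: D/Q × S = 83,800/1,012 × $464 = $38,422.13
Holding:  Q/2 × H = 1,012/2 × $40.1 = $20,290.60
Total = $38,422.13 + $20,290.60 = $58,712.73

$58,713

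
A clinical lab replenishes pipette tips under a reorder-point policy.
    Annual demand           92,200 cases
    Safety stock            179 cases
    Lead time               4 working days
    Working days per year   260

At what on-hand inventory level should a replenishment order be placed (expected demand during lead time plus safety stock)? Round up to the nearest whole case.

1,598 cases

Daily demand d = 92,200 / 260 = 354.615 cases/day
Demand during lead time = 354.615 × 4 = 1,418.46
Reorder point = 1,418.46 + 179 = 1,597.46 → round up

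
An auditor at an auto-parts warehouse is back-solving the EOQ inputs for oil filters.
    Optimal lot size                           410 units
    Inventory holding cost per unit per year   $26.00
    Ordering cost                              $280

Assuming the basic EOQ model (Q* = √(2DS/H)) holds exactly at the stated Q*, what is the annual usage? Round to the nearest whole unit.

7,805 units per year

EOQ relation: Q² = 2DS/H, so rearrange for the unknown.
D = Q²H / (2S) = 410² × 26 / (2 × 280) = 7,804.64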